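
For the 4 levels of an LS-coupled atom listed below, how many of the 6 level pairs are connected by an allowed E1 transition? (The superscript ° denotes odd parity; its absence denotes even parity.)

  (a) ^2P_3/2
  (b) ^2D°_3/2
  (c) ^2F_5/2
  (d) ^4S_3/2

(a)–(b): allowed.
(a)–(c): forbidden (parity, ΔL).
(a)–(d): forbidden (parity, ΔS).
(b)–(c): allowed.
(b)–(d): forbidden (ΔS, ΔL).
(c)–(d): forbidden (parity, ΔS, ΔL).
Allowed pairs: 2 of 6.

2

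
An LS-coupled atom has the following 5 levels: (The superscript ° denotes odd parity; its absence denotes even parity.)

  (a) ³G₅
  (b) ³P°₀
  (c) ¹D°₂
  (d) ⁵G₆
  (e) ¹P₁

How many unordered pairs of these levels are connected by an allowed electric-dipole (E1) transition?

(a)–(b): forbidden (ΔL, ΔJ).
(a)–(c): forbidden (ΔS, ΔL, ΔJ).
(a)–(d): forbidden (parity, ΔS).
(a)–(e): forbidden (parity, ΔS, ΔL, ΔJ).
(b)–(c): forbidden (parity, ΔS, ΔJ).
(b)–(d): forbidden (ΔS, ΔL, ΔJ).
(b)–(e): forbidden (ΔS).
(c)–(d): forbidden (ΔS, ΔL, ΔJ).
(c)–(e): allowed.
(d)–(e): forbidden (parity, ΔS, ΔL, ΔJ).
Allowed pairs: 1 of 10.

1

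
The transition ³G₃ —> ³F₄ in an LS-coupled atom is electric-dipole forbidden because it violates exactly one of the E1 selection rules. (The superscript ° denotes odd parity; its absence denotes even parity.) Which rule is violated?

parity

Parity must change: even → even — violated.
ΔS = 0: S: 1 → 1 — satisfied.
ΔL = 0, ±1 (not L=0↔0): L: 4 → 3, ΔL = -1 — satisfied.
ΔJ = 0, ±1 (not J=0↔0): J: 3 → 4, ΔJ = +1 — satisfied.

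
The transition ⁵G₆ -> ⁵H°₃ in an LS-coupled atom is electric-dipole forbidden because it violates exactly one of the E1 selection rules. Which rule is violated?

the ΔJ = 0, ±1 rule

ΔL = 0, ±1 (not L=0↔0): L: 4 → 5, ΔL = +1 — satisfied.
ΔJ = 0, ±1 (not J=0↔0): J: 6 → 3, ΔJ = -3 — violated.
Parity must change: even → odd — satisfied.
ΔS = 0: S: 2 → 2 — satisfied.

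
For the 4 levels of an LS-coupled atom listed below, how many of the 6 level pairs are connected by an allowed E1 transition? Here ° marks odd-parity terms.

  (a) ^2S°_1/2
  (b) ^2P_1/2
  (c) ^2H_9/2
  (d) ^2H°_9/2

(a)–(b): allowed.
(a)–(c): forbidden (ΔL, ΔJ).
(a)–(d): forbidden (parity, ΔL, ΔJ).
(b)–(c): forbidden (parity, ΔL, ΔJ).
(b)–(d): forbidden (ΔL, ΔJ).
(c)–(d): allowed.
Allowed pairs: 2 of 6.

2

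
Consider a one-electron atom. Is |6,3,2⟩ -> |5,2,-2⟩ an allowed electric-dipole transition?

forbidden

l: 3 → 2 (Δl = -1). Δl = ±1 ok.
Δm_l = -2 − (2) = -4. E1 requires Δm_l = 0, ±1: fails.
The transition is electric-dipole forbidden.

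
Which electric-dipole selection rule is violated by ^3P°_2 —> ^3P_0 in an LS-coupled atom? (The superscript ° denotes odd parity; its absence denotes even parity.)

the ΔJ = 0, ±1 rule

Reading off the term symbols: S 1→1, L 1→1, J 2→0, parity odd→even.
ΔL = 0, ±1 (not L=0↔0): L: 1 → 1, ΔL = +0 — satisfied.
ΔJ = 0, ±1 (not J=0↔0): J: 2 → 0, ΔJ = -2 — violated.
Parity must change: odd → even — satisfied.
ΔS = 0: S: 1 → 1 — satisfied.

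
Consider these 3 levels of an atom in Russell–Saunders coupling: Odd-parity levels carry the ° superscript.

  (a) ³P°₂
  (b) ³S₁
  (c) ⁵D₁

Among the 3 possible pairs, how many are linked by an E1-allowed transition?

(a)–(b): allowed.
(a)–(c): forbidden (ΔS).
(b)–(c): forbidden (parity, ΔS, ΔL).
Allowed pairs: 1 of 3.

1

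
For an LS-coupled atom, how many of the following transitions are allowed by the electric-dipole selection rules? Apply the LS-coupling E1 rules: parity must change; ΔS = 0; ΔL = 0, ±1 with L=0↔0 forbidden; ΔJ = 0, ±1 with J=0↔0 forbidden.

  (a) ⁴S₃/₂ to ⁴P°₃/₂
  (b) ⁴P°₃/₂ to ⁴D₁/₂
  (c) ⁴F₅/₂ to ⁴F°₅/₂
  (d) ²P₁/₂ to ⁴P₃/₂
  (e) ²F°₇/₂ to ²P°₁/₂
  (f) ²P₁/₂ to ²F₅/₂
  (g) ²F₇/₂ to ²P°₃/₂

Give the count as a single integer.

3

(a) allowed
(b) allowed
(c) allowed
(d) forbidden (parity, ΔS fail)
(e) forbidden (parity, ΔL, ΔJ fail)
(f) forbidden (parity, ΔL, ΔJ fail)
(g) forbidden (ΔL, ΔJ fail)
Total allowed: 3 of 7.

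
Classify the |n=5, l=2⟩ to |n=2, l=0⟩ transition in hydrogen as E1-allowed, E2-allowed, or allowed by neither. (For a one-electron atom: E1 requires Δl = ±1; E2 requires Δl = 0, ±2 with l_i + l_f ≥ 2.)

E2

Δl = 0 − 2 = -2; l_i + l_f = 2.
E1 (Δl = ±1): not satisfied.
E2 (Δl = 0,±2, l_i+l_f ≥ 2): satisfied.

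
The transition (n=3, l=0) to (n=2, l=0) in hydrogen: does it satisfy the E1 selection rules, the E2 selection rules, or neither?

Δl = 0 − 0 = +0; l_i + l_f = 0.
E1 (Δl = ±1): not satisfied.
E2 (Δl = 0,±2, l_i+l_f ≥ 2): not satisfied.

neither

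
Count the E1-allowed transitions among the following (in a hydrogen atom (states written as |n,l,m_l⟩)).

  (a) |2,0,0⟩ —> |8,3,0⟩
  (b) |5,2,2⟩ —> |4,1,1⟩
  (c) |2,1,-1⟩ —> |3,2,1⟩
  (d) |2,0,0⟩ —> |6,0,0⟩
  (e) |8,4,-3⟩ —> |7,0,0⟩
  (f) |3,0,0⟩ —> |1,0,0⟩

(a) forbidden — Δl = +3 (E1 requires Δl = ±1)
(b) allowed
(c) forbidden — Δm_l = +2 (E1 requires Δm_l = 0, ±1)
(d) forbidden — Δl = +0 (E1 requires Δl = ±1)
(e) forbidden — Δl = -4 (E1 requires Δl = ±1); Δm_l = +3 (E1 requires Δm_l = 0, ±1)
(f) forbidden — Δl = +0 (E1 requires Δl = ±1)
Total allowed: 1 of 6.

1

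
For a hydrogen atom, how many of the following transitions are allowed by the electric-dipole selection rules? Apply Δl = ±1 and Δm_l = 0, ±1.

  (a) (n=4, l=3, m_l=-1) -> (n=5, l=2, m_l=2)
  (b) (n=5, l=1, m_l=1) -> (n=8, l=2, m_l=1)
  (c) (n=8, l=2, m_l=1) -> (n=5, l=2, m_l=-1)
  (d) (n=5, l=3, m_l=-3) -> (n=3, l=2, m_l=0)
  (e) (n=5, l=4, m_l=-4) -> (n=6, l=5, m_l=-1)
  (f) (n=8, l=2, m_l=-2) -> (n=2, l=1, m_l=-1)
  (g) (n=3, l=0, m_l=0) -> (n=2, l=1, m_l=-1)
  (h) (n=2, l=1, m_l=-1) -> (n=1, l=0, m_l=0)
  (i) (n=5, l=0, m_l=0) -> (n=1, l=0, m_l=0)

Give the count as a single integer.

(a) forbidden — Δm_l = +3 (E1 requires Δm_l = 0, ±1)
(b) allowed
(c) forbidden — Δl = +0 (E1 requires Δl = ±1); Δm_l = -2 (E1 requires Δm_l = 0, ±1)
(d) forbidden — Δm_l = +3 (E1 requires Δm_l = 0, ±1)
(e) forbidden — Δm_l = +3 (E1 requires Δm_l = 0, ±1)
(f) allowed
(g) allowed
(h) allowed
(i) forbidden — Δl = +0 (E1 requires Δl = ±1)
Total allowed: 4 of 9.

4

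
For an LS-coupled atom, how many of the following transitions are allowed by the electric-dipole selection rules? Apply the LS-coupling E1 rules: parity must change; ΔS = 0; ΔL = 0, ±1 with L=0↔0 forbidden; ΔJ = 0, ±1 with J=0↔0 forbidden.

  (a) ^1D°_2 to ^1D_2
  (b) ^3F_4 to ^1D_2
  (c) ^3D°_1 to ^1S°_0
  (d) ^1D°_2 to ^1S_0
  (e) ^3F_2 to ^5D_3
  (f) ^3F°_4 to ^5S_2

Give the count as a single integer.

1

(a) allowed
(b) forbidden (parity, ΔS, ΔJ fail)
(c) forbidden (parity, ΔS, ΔL fail)
(d) forbidden (ΔL, ΔJ fail)
(e) forbidden (parity, ΔS fail)
(f) forbidden (ΔS, ΔL, ΔJ fail)
Total allowed: 1 of 6.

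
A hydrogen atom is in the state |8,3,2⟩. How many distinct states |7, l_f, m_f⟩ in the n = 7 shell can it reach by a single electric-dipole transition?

5

E1 requires Δl = ±1, so l_f ∈ {2, 4}; with 0 ≤ l_f ≤ n_f−1 = 6, the allowed l_f values are {2, 4}.
For l_f = 2: m_f ∈ {m_i−1, m_i, m_i+1} ∩ [−2, 2] = {1, 2} → 2 states.
For l_f = 4: m_f ∈ {m_i−1, m_i, m_i+1} ∩ [−4, 4] = {1, 2, 3} → 3 states.
Total: 5.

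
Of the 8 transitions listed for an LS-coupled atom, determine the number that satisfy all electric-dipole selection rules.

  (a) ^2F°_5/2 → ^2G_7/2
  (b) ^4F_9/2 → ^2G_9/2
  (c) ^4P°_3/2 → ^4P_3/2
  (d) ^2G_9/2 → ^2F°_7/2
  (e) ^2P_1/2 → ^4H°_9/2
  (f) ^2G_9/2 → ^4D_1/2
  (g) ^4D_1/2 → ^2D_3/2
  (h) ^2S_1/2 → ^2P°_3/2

(a) allowed
(b) forbidden (parity, ΔS fail)
(c) allowed
(d) allowed
(e) forbidden (ΔS, ΔL, ΔJ fail)
(f) forbidden (parity, ΔS, ΔL, ΔJ fail)
(g) forbidden (parity, ΔS fail)
(h) allowed
Total allowed: 4 of 8.

4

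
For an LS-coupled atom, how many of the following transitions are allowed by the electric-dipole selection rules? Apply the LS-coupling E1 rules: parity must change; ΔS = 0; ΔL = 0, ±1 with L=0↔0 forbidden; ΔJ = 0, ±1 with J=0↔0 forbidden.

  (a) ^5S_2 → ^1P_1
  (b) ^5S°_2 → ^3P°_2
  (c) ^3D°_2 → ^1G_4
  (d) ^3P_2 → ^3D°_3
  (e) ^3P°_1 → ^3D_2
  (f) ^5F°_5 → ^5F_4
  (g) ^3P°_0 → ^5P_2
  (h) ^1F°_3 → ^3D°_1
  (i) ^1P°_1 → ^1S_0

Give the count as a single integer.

(a) forbidden (parity, ΔS fail)
(b) forbidden (parity, ΔS fail)
(c) forbidden (ΔS, ΔL, ΔJ fail)
(d) allowed
(e) allowed
(f) allowed
(g) forbidden (ΔS, ΔJ fail)
(h) forbidden (parity, ΔS, ΔJ fail)
(i) allowed
Total allowed: 4 of 9.

4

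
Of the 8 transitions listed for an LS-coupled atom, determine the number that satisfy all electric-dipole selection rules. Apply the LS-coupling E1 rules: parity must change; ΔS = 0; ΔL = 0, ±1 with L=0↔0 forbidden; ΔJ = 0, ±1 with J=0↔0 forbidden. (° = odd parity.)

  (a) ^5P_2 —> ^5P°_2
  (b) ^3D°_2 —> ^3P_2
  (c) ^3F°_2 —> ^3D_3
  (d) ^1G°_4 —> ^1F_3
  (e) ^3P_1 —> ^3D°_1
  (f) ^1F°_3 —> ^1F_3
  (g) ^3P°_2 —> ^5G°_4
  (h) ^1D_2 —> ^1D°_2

(a) allowed
(b) allowed
(c) allowed
(d) allowed
(e) allowed
(f) allowed
(g) forbidden (parity, ΔS, ΔL, ΔJ fail)
(h) allowed
Total allowed: 7 of 8.

7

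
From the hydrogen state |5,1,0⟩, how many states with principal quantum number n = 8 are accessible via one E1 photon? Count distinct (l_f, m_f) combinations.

4

E1 requires Δl = ±1, so l_f ∈ {0, 2}; with 0 ≤ l_f ≤ n_f−1 = 7, the allowed l_f values are {0, 2}.
For l_f = 0: m_f ∈ {m_i−1, m_i, m_i+1} ∩ [−0, 0] = {0} → 1 state.
For l_f = 2: m_f ∈ {m_i−1, m_i, m_i+1} ∩ [−2, 2] = {-1, 0, 1} → 3 states.
Total: 4.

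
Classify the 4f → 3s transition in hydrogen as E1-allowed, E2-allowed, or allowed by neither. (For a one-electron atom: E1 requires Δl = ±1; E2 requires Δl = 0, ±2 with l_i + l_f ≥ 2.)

neither

Δl = 0 − 3 = -3; l_i + l_f = 3.
E1 (Δl = ±1): not satisfied.
E2 (Δl = 0,±2, l_i+l_f ≥ 2): not satisfied.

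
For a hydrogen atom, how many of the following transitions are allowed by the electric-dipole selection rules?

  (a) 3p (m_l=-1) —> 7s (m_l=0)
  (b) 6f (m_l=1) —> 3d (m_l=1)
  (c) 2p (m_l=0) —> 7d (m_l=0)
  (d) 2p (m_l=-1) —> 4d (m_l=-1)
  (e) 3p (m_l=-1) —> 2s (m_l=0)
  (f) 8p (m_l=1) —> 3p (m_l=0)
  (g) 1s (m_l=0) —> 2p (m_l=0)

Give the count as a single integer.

6

(a) allowed
(b) allowed
(c) allowed
(d) allowed
(e) allowed
(f) forbidden — Δl = +0 (E1 requires Δl = ±1)
(g) allowed
Total allowed: 6 of 7.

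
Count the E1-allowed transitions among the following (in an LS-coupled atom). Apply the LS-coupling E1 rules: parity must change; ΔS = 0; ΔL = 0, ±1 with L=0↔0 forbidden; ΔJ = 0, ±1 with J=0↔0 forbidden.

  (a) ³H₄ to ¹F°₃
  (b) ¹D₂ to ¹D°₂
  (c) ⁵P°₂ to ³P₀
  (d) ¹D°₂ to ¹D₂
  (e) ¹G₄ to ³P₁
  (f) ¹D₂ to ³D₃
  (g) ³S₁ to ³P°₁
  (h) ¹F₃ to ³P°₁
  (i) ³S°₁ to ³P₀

(a) forbidden (ΔS, ΔL fail)
(b) allowed
(c) forbidden (ΔS, ΔJ fail)
(d) allowed
(e) forbidden (parity, ΔS, ΔL, ΔJ fail)
(f) forbidden (parity, ΔS fail)
(g) allowed
(h) forbidden (ΔS, ΔL, ΔJ fail)
(i) allowed
Total allowed: 4 of 9.

4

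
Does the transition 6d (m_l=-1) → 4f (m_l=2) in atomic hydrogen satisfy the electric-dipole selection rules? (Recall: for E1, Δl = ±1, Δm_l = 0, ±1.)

Δl = 3 − 2 = +1; the E1 rule Δl = ±1 is satisfied.
Δm_l = 2 − (-1) = +3. E1 requires Δm_l = 0, ±1: violated.
The transition is electric-dipole forbidden.

forbidden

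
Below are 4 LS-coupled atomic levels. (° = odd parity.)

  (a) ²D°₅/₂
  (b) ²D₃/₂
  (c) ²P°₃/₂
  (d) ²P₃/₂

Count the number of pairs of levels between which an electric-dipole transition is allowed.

4

(a)–(b): allowed.
(a)–(c): forbidden (parity).
(a)–(d): allowed.
(b)–(c): allowed.
(b)–(d): forbidden (parity).
(c)–(d): allowed.
Allowed pairs: 4 of 6.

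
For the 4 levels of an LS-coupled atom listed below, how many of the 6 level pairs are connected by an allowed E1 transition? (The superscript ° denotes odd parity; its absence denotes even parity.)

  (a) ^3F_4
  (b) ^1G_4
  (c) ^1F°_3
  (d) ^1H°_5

(a)–(b): forbidden (parity, ΔS).
(a)–(c): forbidden (ΔS).
(a)–(d): forbidden (ΔS, ΔL).
(b)–(c): allowed.
(b)–(d): allowed.
(c)–(d): forbidden (parity, ΔL, ΔJ).
Allowed pairs: 2 of 6.

2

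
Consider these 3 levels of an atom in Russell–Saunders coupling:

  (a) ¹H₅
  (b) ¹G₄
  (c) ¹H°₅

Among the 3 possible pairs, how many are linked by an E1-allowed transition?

2

(a)–(b): forbidden (parity).
(a)–(c): allowed.
(b)–(c): allowed.
Allowed pairs: 2 of 3.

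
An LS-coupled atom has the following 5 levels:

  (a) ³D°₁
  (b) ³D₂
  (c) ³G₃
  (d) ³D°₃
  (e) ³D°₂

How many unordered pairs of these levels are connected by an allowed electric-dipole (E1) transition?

(a)–(b): allowed.
(a)–(c): forbidden (ΔL, ΔJ).
(a)–(d): forbidden (parity, ΔJ).
(a)–(e): forbidden (parity).
(b)–(c): forbidden (parity, ΔL).
(b)–(d): allowed.
(b)–(e): allowed.
(c)–(d): forbidden (ΔL).
(c)–(e): forbidden (ΔL).
(d)–(e): forbidden (parity).
Allowed pairs: 3 of 10.

3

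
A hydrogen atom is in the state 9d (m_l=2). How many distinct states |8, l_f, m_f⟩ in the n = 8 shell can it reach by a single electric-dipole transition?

4

E1 requires Δl = ±1, so l_f ∈ {1, 3}; with 0 ≤ l_f ≤ n_f−1 = 7, the allowed l_f values are {1, 3}.
For l_f = 1: m_f ∈ {m_i−1, m_i, m_i+1} ∩ [−1, 1] = {1} → 1 state.
For l_f = 3: m_f ∈ {m_i−1, m_i, m_i+1} ∩ [−3, 3] = {1, 2, 3} → 3 states.
Total: 4.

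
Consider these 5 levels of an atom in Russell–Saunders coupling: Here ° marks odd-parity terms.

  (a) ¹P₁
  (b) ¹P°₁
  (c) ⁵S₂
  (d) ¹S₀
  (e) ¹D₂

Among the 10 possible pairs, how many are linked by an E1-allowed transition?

3

(a)–(b): allowed.
(a)–(c): forbidden (parity, ΔS).
(a)–(d): forbidden (parity).
(a)–(e): forbidden (parity).
(b)–(c): forbidden (ΔS).
(b)–(d): allowed.
(b)–(e): allowed.
(c)–(d): forbidden (parity, ΔS, ΔL, ΔJ).
(c)–(e): forbidden (parity, ΔS, ΔL).
(d)–(e): forbidden (parity, ΔL, ΔJ).
Allowed pairs: 3 of 10.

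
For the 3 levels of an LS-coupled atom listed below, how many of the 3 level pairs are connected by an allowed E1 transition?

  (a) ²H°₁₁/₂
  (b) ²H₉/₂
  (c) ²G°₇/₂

2

(a)–(b): allowed.
(a)–(c): forbidden (parity, ΔJ).
(b)–(c): allowed.
Allowed pairs: 2 of 3.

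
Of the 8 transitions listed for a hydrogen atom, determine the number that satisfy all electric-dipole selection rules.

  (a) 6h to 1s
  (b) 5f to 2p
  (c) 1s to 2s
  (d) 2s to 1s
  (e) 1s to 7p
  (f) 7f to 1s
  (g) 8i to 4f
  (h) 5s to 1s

(a) forbidden — Δl = -5 (E1 requires Δl = ±1)
(b) forbidden — Δl = -2 (E1 requires Δl = ±1)
(c) forbidden — Δl = +0 (E1 requires Δl = ±1)
(d) forbidden — Δl = +0 (E1 requires Δl = ±1)
(e) allowed
(f) forbidden — Δl = -3 (E1 requires Δl = ±1)
(g) forbidden — Δl = -3 (E1 requires Δl = ±1)
(h) forbidden — Δl = +0 (E1 requires Δl = ±1)
Total allowed: 1 of 8.

1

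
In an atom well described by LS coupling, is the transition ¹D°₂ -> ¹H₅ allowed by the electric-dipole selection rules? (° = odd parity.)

ΔL = 0, ±1 (not L=0↔0): L: 2 → 5, ΔL = +3 — ✗.
ΔJ = 0, ±1 (not J=0↔0): J: 2 → 5, ΔJ = +3 — ✗.
Parity must change: odd → even — ✓.
ΔS = 0: S: 0 → 0 — ✓.
Rule(s) violated: ΔL, ΔJ.

forbidden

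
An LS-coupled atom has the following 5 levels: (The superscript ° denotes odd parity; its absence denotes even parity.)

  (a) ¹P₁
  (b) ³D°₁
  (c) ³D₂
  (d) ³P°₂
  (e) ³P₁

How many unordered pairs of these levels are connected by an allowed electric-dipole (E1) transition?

4

(a)–(b): forbidden (ΔS).
(a)–(c): forbidden (parity, ΔS).
(a)–(d): forbidden (ΔS).
(a)–(e): forbidden (parity, ΔS).
(b)–(c): allowed.
(b)–(d): forbidden (parity).
(b)–(e): allowed.
(c)–(d): allowed.
(c)–(e): forbidden (parity).
(d)–(e): allowed.
Allowed pairs: 4 of 10.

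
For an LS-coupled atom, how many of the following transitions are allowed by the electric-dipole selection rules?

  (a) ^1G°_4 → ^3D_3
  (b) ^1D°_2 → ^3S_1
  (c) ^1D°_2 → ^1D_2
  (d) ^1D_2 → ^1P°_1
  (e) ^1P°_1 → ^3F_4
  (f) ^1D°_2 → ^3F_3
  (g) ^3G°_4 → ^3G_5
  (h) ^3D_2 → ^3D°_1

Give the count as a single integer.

4

(a) forbidden (ΔS, ΔL fail)
(b) forbidden (ΔS, ΔL fail)
(c) allowed
(d) allowed
(e) forbidden (ΔS, ΔL, ΔJ fail)
(f) forbidden (ΔS fails)
(g) allowed
(h) allowed
Total allowed: 4 of 8.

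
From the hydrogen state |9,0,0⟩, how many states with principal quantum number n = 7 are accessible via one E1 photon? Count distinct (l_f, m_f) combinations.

E1 requires Δl = ±1, so l_f ∈ {-1, 1}; with 0 ≤ l_f ≤ n_f−1 = 6, the allowed l_f values are {1}.
For l_f = 1: m_f ∈ {m_i−1, m_i, m_i+1} ∩ [−1, 1] = {-1, 0, 1} → 3 states.
Total: 3.

3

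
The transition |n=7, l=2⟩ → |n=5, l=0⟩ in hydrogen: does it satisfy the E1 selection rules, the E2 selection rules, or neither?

Δl = 0 − 2 = -2; l_i + l_f = 2.
E1 (Δl = ±1): not satisfied.
E2 (Δl = 0,±2, l_i+l_f ≥ 2): satisfied.

E2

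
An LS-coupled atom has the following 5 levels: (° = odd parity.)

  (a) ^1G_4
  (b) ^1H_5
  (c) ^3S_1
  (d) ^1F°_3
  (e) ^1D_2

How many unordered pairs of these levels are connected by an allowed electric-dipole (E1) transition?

(a)–(b): forbidden (parity).
(a)–(c): forbidden (parity, ΔS, ΔL, ΔJ).
(a)–(d): allowed.
(a)–(e): forbidden (parity, ΔL, ΔJ).
(b)–(c): forbidden (parity, ΔS, ΔL, ΔJ).
(b)–(d): forbidden (ΔL, ΔJ).
(b)–(e): forbidden (parity, ΔL, ΔJ).
(c)–(d): forbidden (ΔS, ΔL, ΔJ).
(c)–(e): forbidden (parity, ΔS, ΔL).
(d)–(e): allowed.
Allowed pairs: 2 of 10.

2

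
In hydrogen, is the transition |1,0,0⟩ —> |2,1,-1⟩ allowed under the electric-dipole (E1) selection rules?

allowed

l: 0 → 1 (Δl = +1). Δl = ±1 satisfied.
m_l: 0 → -1 (Δm_l = -1). |Δm_l| ≤ 1 satisfied.
All E1 selection rules are satisfied.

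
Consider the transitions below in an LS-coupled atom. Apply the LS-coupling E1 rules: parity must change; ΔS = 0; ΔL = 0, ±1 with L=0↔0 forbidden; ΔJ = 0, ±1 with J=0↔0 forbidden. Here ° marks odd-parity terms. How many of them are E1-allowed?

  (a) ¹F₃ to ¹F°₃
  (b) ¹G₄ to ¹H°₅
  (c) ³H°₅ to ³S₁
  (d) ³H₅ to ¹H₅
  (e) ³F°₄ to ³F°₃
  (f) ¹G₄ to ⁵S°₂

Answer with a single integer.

2

(a) allowed
(b) allowed
(c) forbidden (ΔL, ΔJ fail)
(d) forbidden (parity, ΔS fail)
(e) forbidden (parity fails)
(f) forbidden (ΔS, ΔL, ΔJ fail)
Total allowed: 2 of 6.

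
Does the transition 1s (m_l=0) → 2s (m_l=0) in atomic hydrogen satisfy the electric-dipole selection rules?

l: 0 → 0 (Δl = +0). Δl = ±1 violated.
Δm_l = 0 − (0) = +0. E1 requires Δm_l = 0, ±1: satisfied.
The transition is electric-dipole forbidden.

forbidden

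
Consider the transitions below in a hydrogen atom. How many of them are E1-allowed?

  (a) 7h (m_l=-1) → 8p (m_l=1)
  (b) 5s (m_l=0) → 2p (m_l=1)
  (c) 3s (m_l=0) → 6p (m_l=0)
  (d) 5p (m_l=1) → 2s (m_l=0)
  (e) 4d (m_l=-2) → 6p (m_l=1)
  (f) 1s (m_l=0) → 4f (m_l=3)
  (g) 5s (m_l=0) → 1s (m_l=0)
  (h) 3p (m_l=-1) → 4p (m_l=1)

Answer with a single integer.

(a) forbidden — Δl = -4 (E1 requires Δl = ±1); Δm_l = +2 (E1 requires Δm_l = 0, ±1)
(b) allowed
(c) allowed
(d) allowed
(e) forbidden — Δm_l = +3 (E1 requires Δm_l = 0, ±1)
(f) forbidden — Δl = +3 (E1 requires Δl = ±1); Δm_l = +3 (E1 requires Δm_l = 0, ±1)
(g) forbidden — Δl = +0 (E1 requires Δl = ±1)
(h) forbidden — Δl = +0 (E1 requires Δl = ±1); Δm_l = +2 (E1 requires Δm_l = 0, ±1)
Total allowed: 3 of 8.

3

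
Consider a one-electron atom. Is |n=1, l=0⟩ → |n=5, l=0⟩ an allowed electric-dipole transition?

Δl = 0 − 0 = +0; the E1 rule Δl = ±1 is violated.
The transition is electric-dipole forbidden.

forbidden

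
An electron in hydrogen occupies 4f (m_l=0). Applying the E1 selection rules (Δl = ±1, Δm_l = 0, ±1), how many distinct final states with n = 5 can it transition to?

6

E1 requires Δl = ±1, so l_f ∈ {2, 4}; with 0 ≤ l_f ≤ n_f−1 = 4, the allowed l_f values are {2, 4}.
For l_f = 2: m_f ∈ {m_i−1, m_i, m_i+1} ∩ [−2, 2] = {-1, 0, 1} → 3 states.
For l_f = 4: m_f ∈ {m_i−1, m_i, m_i+1} ∩ [−4, 4] = {-1, 0, 1} → 3 states.
Total: 6.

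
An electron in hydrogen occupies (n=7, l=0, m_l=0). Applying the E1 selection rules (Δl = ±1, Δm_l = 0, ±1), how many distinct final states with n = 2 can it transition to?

3

E1 requires Δl = ±1, so l_f ∈ {-1, 1}; with 0 ≤ l_f ≤ n_f−1 = 1, the allowed l_f values are {1}.
For l_f = 1: m_f ∈ {m_i−1, m_i, m_i+1} ∩ [−1, 1] = {-1, 0, 1} → 3 states.
Total: 3.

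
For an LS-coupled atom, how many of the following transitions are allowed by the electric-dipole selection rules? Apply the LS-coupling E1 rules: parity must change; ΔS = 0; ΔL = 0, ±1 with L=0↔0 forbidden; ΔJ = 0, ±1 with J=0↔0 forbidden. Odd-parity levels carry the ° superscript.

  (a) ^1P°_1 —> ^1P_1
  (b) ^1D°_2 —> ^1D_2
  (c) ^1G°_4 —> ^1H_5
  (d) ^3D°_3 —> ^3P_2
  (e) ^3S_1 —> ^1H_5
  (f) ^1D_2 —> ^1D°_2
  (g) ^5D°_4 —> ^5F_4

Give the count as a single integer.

(a) allowed
(b) allowed
(c) allowed
(d) allowed
(e) forbidden (parity, ΔS, ΔL, ΔJ fail)
(f) allowed
(g) allowed
Total allowed: 6 of 7.

6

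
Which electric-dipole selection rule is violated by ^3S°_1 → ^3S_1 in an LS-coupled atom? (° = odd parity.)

Reading off the term symbols: S 1→1, L 0→0, J 1→1, parity odd→even.
Parity must change: odd → even — passes.
ΔS = 0: S: 1 → 1 — passes.
ΔL = 0, ±1 (not L=0↔0): L: 0 → 0, ΔL = +0 — fails.
ΔJ = 0, ±1 (not J=0↔0): J: 1 → 1, ΔJ = +0 — passes.

the L=0 ↔ L=0 exclusion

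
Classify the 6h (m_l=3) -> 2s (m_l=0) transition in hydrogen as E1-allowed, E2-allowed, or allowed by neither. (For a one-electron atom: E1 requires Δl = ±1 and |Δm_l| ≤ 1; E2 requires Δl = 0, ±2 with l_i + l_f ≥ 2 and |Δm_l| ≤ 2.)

neither

Δl = 0 − 5 = -5; l_i + l_f = 5.
Δm_l = -3.
E1 (Δl = ±1, |Δm_l| ≤ 1): not satisfied.
E2 (Δl = 0,±2, l_i+l_f ≥ 2, |Δm_l| ≤ 2): not satisfied.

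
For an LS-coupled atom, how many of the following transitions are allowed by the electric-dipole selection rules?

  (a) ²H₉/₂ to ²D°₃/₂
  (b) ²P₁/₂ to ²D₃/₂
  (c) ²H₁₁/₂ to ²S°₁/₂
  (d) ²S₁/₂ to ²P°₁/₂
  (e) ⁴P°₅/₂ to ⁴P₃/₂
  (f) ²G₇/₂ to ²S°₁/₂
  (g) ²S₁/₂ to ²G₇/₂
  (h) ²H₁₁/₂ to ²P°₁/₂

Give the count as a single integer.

2

(a) forbidden (ΔL, ΔJ fail)
(b) forbidden (parity fails)
(c) forbidden (ΔL, ΔJ fail)
(d) allowed
(e) allowed
(f) forbidden (ΔL, ΔJ fail)
(g) forbidden (parity, ΔL, ΔJ fail)
(h) forbidden (ΔL, ΔJ fail)
Total allowed: 2 of 8.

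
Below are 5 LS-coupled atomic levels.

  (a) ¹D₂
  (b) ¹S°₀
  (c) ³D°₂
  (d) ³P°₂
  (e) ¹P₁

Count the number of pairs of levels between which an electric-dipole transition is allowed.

(a)–(b): forbidden (ΔL, ΔJ).
(a)–(c): forbidden (ΔS).
(a)–(d): forbidden (ΔS).
(a)–(e): forbidden (parity).
(b)–(c): forbidden (parity, ΔS, ΔL, ΔJ).
(b)–(d): forbidden (parity, ΔS, ΔJ).
(b)–(e): allowed.
(c)–(d): forbidden (parity).
(c)–(e): forbidden (ΔS).
(d)–(e): forbidden (ΔS).
Allowed pairs: 1 of 10.

1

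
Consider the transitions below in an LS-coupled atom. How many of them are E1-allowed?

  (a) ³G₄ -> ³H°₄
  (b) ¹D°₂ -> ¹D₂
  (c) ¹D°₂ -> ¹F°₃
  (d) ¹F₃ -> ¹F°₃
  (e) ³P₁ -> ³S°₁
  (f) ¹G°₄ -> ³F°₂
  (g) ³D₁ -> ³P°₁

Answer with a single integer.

5

(a) allowed
(b) allowed
(c) forbidden (parity fails)
(d) allowed
(e) allowed
(f) forbidden (parity, ΔS, ΔJ fail)
(g) allowed
Total allowed: 5 of 7.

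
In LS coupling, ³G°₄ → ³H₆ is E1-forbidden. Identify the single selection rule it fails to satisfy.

the ΔJ = 0, ±1 rule

Initial level: S=1, L=4, J=4, parity odd. Final level: S=1, L=5, J=6, parity even.
Parity must change: odd → even — ok.
ΔS = 0: S: 1 → 1 — ok.
ΔJ = 0, ±1 (not J=0↔0): J: 4 → 6, ΔJ = +2 — fails.
ΔL = 0, ±1 (not L=0↔0): L: 4 → 5, ΔL = +1 — ok.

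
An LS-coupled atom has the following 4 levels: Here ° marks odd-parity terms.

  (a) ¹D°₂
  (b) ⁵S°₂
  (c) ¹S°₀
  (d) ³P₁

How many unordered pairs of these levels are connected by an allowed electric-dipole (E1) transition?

(a)–(b): forbidden (parity, ΔS, ΔL).
(a)–(c): forbidden (parity, ΔL, ΔJ).
(a)–(d): forbidden (ΔS).
(b)–(c): forbidden (parity, ΔS, ΔL, ΔJ).
(b)–(d): forbidden (ΔS).
(c)–(d): forbidden (ΔS).
Allowed pairs: 0 of 6.

0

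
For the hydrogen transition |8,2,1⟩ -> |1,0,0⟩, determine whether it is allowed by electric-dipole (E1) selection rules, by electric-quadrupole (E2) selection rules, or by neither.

Δl = 0 − 2 = -2; l_i + l_f = 2.
Δm_l = -1.
E1 (Δl = ±1, |Δm_l| ≤ 1): not satisfied.
E2 (Δl = 0,±2, l_i+l_f ≥ 2, |Δm_l| ≤ 2): satisfied.

E2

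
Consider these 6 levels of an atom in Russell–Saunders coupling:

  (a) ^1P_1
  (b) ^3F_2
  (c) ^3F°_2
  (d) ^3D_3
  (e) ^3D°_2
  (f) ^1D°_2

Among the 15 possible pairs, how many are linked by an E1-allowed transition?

5

(a)–(b): forbidden (parity, ΔS, ΔL).
(a)–(c): forbidden (ΔS, ΔL).
(a)–(d): forbidden (parity, ΔS, ΔJ).
(a)–(e): forbidden (ΔS).
(a)–(f): allowed.
(b)–(c): allowed.
(b)–(d): forbidden (parity).
(b)–(e): allowed.
(b)–(f): forbidden (ΔS).
(c)–(d): allowed.
(c)–(e): forbidden (parity).
(c)–(f): forbidden (parity, ΔS).
(d)–(e): allowed.
(d)–(f): forbidden (ΔS).
(e)–(f): forbidden (parity, ΔS).
Allowed pairs: 5 of 15.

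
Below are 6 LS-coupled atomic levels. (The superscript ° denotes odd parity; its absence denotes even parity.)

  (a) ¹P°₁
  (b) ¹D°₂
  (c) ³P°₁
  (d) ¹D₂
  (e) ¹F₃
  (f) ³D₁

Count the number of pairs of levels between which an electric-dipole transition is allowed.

(a)–(b): forbidden (parity).
(a)–(c): forbidden (parity, ΔS).
(a)–(d): allowed.
(a)–(e): forbidden (ΔL, ΔJ).
(a)–(f): forbidden (ΔS).
(b)–(c): forbidden (parity, ΔS).
(b)–(d): allowed.
(b)–(e): allowed.
(b)–(f): forbidden (ΔS).
(c)–(d): forbidden (ΔS).
(c)–(e): forbidden (ΔS, ΔL, ΔJ).
(c)–(f): allowed.
(d)–(e): forbidden (parity).
(d)–(f): forbidden (parity, ΔS).
(e)–(f): forbidden (parity, ΔS, ΔJ).
Allowed pairs: 4 of 15.

4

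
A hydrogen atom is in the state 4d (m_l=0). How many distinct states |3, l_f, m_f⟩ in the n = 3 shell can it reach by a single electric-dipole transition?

3

E1 requires Δl = ±1, so l_f ∈ {1, 3}; with 0 ≤ l_f ≤ n_f−1 = 2, the allowed l_f values are {1}.
For l_f = 1: m_f ∈ {m_i−1, m_i, m_i+1} ∩ [−1, 1] = {-1, 0, 1} → 3 states.
Total: 3.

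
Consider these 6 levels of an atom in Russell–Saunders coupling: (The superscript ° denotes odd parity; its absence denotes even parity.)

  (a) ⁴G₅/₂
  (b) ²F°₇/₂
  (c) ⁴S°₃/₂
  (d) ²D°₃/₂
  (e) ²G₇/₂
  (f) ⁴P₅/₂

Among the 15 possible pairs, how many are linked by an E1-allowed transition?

2

(a)–(b): forbidden (ΔS).
(a)–(c): forbidden (ΔL).
(a)–(d): forbidden (ΔS, ΔL).
(a)–(e): forbidden (parity, ΔS).
(a)–(f): forbidden (parity, ΔL).
(b)–(c): forbidden (parity, ΔS, ΔL, ΔJ).
(b)–(d): forbidden (parity, ΔJ).
(b)–(e): allowed.
(b)–(f): forbidden (ΔS, ΔL).
(c)–(d): forbidden (parity, ΔS, ΔL).
(c)–(e): forbidden (ΔS, ΔL, ΔJ).
(c)–(f): allowed.
(d)–(e): forbidden (ΔL, ΔJ).
(d)–(f): forbidden (ΔS).
(e)–(f): forbidden (parity, ΔS, ΔL).
Allowed pairs: 2 of 15.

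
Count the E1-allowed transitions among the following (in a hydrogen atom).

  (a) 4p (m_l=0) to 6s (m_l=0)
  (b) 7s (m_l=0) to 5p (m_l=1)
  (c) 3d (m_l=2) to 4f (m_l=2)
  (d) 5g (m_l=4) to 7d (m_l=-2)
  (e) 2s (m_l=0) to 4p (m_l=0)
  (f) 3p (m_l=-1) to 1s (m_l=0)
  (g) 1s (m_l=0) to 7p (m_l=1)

(a) allowed
(b) allowed
(c) allowed
(d) forbidden — Δl = -2 (E1 requires Δl = ±1); Δm_l = -6 (E1 requires Δm_l = 0, ±1)
(e) allowed
(f) allowed
(g) allowed
Total allowed: 6 of 7.

6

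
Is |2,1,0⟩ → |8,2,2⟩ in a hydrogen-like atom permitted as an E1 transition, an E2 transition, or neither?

Δl = 2 − 1 = +1; l_i + l_f = 3.
Δm_l = +2.
E1 (Δl = ±1, |Δm_l| ≤ 1): not satisfied.
E2 (Δl = 0,±2, l_i+l_f ≥ 2, |Δm_l| ≤ 2): not satisfied.

neither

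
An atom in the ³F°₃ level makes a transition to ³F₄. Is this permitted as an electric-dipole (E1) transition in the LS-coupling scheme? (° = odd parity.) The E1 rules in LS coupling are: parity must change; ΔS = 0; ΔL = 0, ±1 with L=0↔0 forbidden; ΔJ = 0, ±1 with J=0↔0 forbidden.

allowed

Reading off the term symbols: S 1→1, L 3→3, J 3→4, parity odd→even.
Parity must change: odd → even — ✓.
ΔS = 0: S: 1 → 1 — ✓.
ΔL = 0, ±1 (not L=0↔0): L: 3 → 3, ΔL = +0 — ✓.
ΔJ = 0, ±1 (not J=0↔0): J: 3 → 4, ΔJ = +1 — ✓.
All four E1 rules are satisfied.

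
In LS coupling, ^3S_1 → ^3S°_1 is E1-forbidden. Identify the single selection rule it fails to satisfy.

Initial level: S=1, L=0, J=1, parity even. Final level: S=1, L=0, J=1, parity odd.
ΔJ = 0, ±1 (not J=0↔0): J: 1 → 1, ΔJ = +0 — ✓.
ΔL = 0, ±1 (not L=0↔0): L: 0 → 0, ΔL = +0 — ✗.
ΔS = 0: S: 1 → 1 — ✓.
Parity must change: even → odd — ✓.

the L=0 ↔ L=0 exclusion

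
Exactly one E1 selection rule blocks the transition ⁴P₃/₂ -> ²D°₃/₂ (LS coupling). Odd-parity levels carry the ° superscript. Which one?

Reading off the term symbols: S 3/2→1/2, L 1→2, J 3/2→3/2, parity even→odd.
ΔJ = 0, ±1 (not J=0↔0): J: 3/2 → 3/2, ΔJ = +0 — satisfied.
Parity must change: even → odd — satisfied.
ΔL = 0, ±1 (not L=0↔0): L: 1 → 2, ΔL = +1 — satisfied.
ΔS = 0: S: 3/2 → 1/2 — violated.

the ΔS = 0 rule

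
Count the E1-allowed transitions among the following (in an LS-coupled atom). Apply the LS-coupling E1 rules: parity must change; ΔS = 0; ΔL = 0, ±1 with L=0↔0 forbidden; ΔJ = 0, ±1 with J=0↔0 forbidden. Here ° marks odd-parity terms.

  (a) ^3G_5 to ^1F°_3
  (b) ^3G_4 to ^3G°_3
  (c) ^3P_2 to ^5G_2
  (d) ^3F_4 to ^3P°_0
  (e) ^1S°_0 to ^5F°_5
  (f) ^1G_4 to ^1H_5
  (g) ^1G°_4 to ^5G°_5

1

(a) forbidden (ΔS, ΔJ fail)
(b) allowed
(c) forbidden (parity, ΔS, ΔL fail)
(d) forbidden (ΔL, ΔJ fail)
(e) forbidden (parity, ΔS, ΔL, ΔJ fail)
(f) forbidden (parity fails)
(g) forbidden (parity, ΔS fail)
Total allowed: 1 of 7.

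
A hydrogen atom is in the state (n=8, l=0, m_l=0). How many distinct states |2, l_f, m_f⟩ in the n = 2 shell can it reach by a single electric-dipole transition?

3

E1 requires Δl = ±1, so l_f ∈ {-1, 1}; with 0 ≤ l_f ≤ n_f−1 = 1, the allowed l_f values are {1}.
For l_f = 1: m_f ∈ {m_i−1, m_i, m_i+1} ∩ [−1, 1] = {-1, 0, 1} → 3 states.
Total: 3.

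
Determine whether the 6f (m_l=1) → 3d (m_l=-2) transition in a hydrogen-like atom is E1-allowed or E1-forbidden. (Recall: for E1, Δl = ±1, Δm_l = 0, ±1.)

forbidden

Initial l = 3, final l = 2, so Δl = -1. E1 requires Δl = ±1: passes.
Δm_l = -2 − (1) = -3. E1 requires Δm_l = 0, ±1: fails.
The transition is electric-dipole forbidden.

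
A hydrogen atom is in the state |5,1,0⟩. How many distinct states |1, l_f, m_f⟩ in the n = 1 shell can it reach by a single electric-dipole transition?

1

E1 requires Δl = ±1, so l_f ∈ {0, 2}; with 0 ≤ l_f ≤ n_f−1 = 0, the allowed l_f values are {0}.
For l_f = 0: m_f ∈ {m_i−1, m_i, m_i+1} ∩ [−0, 0] = {0} → 1 state.
Total: 1.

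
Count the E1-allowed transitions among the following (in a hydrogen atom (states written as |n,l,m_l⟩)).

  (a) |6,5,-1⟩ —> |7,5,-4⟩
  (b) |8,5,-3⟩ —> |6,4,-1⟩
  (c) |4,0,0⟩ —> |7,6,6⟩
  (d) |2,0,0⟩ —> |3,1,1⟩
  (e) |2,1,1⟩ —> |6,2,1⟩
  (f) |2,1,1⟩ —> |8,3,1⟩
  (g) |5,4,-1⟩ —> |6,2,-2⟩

(a) forbidden — Δl = +0 (E1 requires Δl = ±1); Δm_l = -3 (E1 requires Δm_l = 0, ±1)
(b) forbidden — Δm_l = +2 (E1 requires Δm_l = 0, ±1)
(c) forbidden — Δl = +6 (E1 requires Δl = ±1); Δm_l = +6 (E1 requires Δm_l = 0, ±1)
(d) allowed
(e) allowed
(f) forbidden — Δl = +2 (E1 requires Δl = ±1)
(g) forbidden — Δl = -2 (E1 requires Δl = ±1)
Total allowed: 2 of 7.

2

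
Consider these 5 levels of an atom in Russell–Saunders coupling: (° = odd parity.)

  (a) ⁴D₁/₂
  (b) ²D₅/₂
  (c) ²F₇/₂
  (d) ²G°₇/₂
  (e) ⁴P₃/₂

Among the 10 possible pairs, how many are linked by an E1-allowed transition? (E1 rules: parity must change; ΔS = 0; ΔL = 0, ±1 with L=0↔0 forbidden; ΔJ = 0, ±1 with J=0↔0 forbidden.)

(a)–(b): forbidden (parity, ΔS, ΔJ).
(a)–(c): forbidden (parity, ΔS, ΔJ).
(a)–(d): forbidden (ΔS, ΔL, ΔJ).
(a)–(e): forbidden (parity).
(b)–(c): forbidden (parity).
(b)–(d): forbidden (ΔL).
(b)–(e): forbidden (parity, ΔS).
(c)–(d): allowed.
(c)–(e): forbidden (parity, ΔS, ΔL, ΔJ).
(d)–(e): forbidden (ΔS, ΔL, ΔJ).
Allowed pairs: 1 of 10.

1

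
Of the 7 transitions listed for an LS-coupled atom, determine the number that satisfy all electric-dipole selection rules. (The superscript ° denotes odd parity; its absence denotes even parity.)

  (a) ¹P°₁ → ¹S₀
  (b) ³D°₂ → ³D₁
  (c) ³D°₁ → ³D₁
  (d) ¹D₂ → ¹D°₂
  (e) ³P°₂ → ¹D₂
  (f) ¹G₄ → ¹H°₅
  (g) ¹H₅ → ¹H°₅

6

(a) allowed
(b) allowed
(c) allowed
(d) allowed
(e) forbidden (ΔS fails)
(f) allowed
(g) allowed
Total allowed: 6 of 7.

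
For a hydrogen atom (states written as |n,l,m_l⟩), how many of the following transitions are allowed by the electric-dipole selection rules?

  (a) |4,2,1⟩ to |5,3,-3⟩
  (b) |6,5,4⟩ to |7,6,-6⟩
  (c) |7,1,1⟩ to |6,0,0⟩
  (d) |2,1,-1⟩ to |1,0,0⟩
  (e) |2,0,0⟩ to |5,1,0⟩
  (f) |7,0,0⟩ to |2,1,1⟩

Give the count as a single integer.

4

(a) forbidden — Δm_l = -4 (E1 requires Δm_l = 0, ±1)
(b) forbidden — Δm_l = -10 (E1 requires Δm_l = 0, ±1)
(c) allowed
(d) allowed
(e) allowed
(f) allowed
Total allowed: 4 of 6.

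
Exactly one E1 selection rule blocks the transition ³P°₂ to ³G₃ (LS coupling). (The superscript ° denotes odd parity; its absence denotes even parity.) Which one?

the ΔL = 0, ±1 rule

Reading off the term symbols: S 1→1, L 1→4, J 2→3, parity odd→even.
ΔS = 0: S: 1 → 1 — ✓.
ΔJ = 0, ±1 (not J=0↔0): J: 2 → 3, ΔJ = +1 — ✓.
Parity must change: odd → even — ✓.
ΔL = 0, ±1 (not L=0↔0): L: 1 → 4, ΔL = +3 — ✗.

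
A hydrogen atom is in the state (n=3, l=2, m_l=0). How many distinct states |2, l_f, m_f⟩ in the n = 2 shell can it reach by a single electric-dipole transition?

E1 requires Δl = ±1, so l_f ∈ {1, 3}; with 0 ≤ l_f ≤ n_f−1 = 1, the allowed l_f values are {1}.
For l_f = 1: m_f ∈ {m_i−1, m_i, m_i+1} ∩ [−1, 1] = {-1, 0, 1} → 3 states.
Total: 3.

3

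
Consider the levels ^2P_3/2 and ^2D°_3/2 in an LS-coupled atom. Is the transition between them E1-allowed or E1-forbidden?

allowed

Parity must change: even → odd — ok.
ΔS = 0: S: 1/2 → 1/2 — ok.
ΔL = 0, ±1 (not L=0↔0): L: 1 → 2, ΔL = +1 — ok.
ΔJ = 0, ±1 (not J=0↔0): J: 3/2 → 3/2, ΔJ = +0 — ok.
All four E1 rules are satisfied.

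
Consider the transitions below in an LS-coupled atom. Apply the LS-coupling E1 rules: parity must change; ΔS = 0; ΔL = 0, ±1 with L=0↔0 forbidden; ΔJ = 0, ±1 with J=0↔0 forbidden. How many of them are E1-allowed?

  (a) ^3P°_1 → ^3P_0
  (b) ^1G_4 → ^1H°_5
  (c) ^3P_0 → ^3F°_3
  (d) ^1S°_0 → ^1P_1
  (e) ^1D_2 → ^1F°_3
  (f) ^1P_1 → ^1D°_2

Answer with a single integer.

5

(a) allowed
(b) allowed
(c) forbidden (ΔL, ΔJ fail)
(d) allowed
(e) allowed
(f) allowed
Total allowed: 5 of 6.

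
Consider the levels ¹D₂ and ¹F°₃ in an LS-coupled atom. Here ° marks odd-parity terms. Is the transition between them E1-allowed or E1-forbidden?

allowed

Reading off the term symbols: S 0→0, L 2→3, J 2→3, parity even→odd.
Parity must change: even → odd — satisfied.
ΔS = 0: S: 0 → 0 — satisfied.
ΔL = 0, ±1 (not L=0↔0): L: 2 → 3, ΔL = +1 — satisfied.
ΔJ = 0, ±1 (not J=0↔0): J: 2 → 3, ΔJ = +1 — satisfied.
All four E1 rules are satisfied.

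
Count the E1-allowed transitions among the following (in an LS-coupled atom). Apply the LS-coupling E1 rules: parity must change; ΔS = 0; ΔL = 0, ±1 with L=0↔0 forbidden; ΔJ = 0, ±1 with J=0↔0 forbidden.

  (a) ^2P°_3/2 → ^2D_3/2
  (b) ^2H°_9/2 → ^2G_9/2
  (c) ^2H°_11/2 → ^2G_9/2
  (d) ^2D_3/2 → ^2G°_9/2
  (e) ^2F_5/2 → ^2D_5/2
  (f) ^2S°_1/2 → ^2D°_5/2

(a) allowed
(b) allowed
(c) allowed
(d) forbidden (ΔL, ΔJ fail)
(e) forbidden (parity fails)
(f) forbidden (parity, ΔL, ΔJ fail)
Total allowed: 3 of 6.

3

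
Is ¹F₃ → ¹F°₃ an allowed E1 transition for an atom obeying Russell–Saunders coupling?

Initial level: S=0, L=3, J=3, parity even. Final level: S=0, L=3, J=3, parity odd.
ΔL = 0, ±1 (not L=0↔0): L: 3 → 3, ΔL = +0 — passes.
ΔJ = 0, ±1 (not J=0↔0): J: 3 → 3, ΔJ = +0 — passes.
Parity must change: even → odd — passes.
ΔS = 0: S: 0 → 0 — passes.
All four E1 rules are satisfied.

allowed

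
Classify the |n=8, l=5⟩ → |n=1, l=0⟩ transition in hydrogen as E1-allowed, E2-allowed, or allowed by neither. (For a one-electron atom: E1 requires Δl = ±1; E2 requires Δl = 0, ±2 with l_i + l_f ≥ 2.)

Δl = 0 − 5 = -5; l_i + l_f = 5.
E1 (Δl = ±1): not satisfied.
E2 (Δl = 0,±2, l_i+l_f ≥ 2): not satisfied.

neither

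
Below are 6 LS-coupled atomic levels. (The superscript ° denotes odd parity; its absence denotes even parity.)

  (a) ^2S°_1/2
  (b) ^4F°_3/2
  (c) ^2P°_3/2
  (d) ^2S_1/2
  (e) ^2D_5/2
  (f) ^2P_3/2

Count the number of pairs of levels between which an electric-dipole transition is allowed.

4

(a)–(b): forbidden (parity, ΔS, ΔL).
(a)–(c): forbidden (parity).
(a)–(d): forbidden (ΔL).
(a)–(e): forbidden (ΔL, ΔJ).
(a)–(f): allowed.
(b)–(c): forbidden (parity, ΔS, ΔL).
(b)–(d): forbidden (ΔS, ΔL).
(b)–(e): forbidden (ΔS).
(b)–(f): forbidden (ΔS, ΔL).
(c)–(d): allowed.
(c)–(e): allowed.
(c)–(f): allowed.
(d)–(e): forbidden (parity, ΔL, ΔJ).
(d)–(f): forbidden (parity).
(e)–(f): forbidden (parity).
Allowed pairs: 4 of 15.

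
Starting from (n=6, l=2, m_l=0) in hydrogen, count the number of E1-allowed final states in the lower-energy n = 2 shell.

E1 requires Δl = ±1, so l_f ∈ {1, 3}; with 0 ≤ l_f ≤ n_f−1 = 1, the allowed l_f values are {1}.
For l_f = 1: m_f ∈ {m_i−1, m_i, m_i+1} ∩ [−1, 1] = {-1, 0, 1} → 3 states.
Total: 3.

3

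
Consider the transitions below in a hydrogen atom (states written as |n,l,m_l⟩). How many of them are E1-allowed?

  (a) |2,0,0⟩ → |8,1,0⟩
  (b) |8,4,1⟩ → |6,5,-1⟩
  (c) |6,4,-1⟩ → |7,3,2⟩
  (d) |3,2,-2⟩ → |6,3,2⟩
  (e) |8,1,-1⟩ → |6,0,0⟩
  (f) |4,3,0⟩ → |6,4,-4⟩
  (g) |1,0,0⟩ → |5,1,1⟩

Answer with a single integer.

(a) allowed
(b) forbidden — Δm_l = -2 (E1 requires Δm_l = 0, ±1)
(c) forbidden — Δm_l = +3 (E1 requires Δm_l = 0, ±1)
(d) forbidden — Δm_l = +4 (E1 requires Δm_l = 0, ±1)
(e) allowed
(f) forbidden — Δm_l = -4 (E1 requires Δm_l = 0, ±1)
(g) allowed
Total allowed: 3 of 7.

3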